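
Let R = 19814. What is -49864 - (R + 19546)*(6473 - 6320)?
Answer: -6071944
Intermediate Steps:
-49864 - (R + 19546)*(6473 - 6320) = -49864 - (19814 + 19546)*(6473 - 6320) = -49864 - 39360*153 = -49864 - 1*6022080 = -49864 - 6022080 = -6071944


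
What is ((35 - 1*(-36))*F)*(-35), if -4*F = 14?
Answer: 17395/2 ≈ 8697.5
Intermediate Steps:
F = -7/2 (F = -¼*14 = -7/2 ≈ -3.5000)
((35 - 1*(-36))*F)*(-35) = ((35 - 1*(-36))*(-7/2))*(-35) = ((35 + 36)*(-7/2))*(-35) = (71*(-7/2))*(-35) = -497/2*(-35) = 17395/2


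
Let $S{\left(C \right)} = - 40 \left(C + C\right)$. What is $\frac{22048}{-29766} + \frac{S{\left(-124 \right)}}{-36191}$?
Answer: $- \frac{546608944}{538630653} \approx -1.0148$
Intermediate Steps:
$S{\left(C \right)} = - 80 C$ ($S{\left(C \right)} = - 40 \cdot 2 C = - 80 C$)
$\frac{22048}{-29766} + \frac{S{\left(-124 \right)}}{-36191} = \frac{22048}{-29766} + \frac{\left(-80\right) \left(-124\right)}{-36191} = 22048 \left(- \frac{1}{29766}\right) + 9920 \left(- \frac{1}{36191}\right) = - \frac{11024}{14883} - \frac{9920}{36191} = - \frac{546608944}{538630653}$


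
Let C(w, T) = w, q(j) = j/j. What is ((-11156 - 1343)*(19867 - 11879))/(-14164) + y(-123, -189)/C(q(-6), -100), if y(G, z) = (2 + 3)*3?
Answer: 25013618/3541 ≈ 7064.0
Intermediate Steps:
q(j) = 1
y(G, z) = 15 (y(G, z) = 5*3 = 15)
((-11156 - 1343)*(19867 - 11879))/(-14164) + y(-123, -189)/C(q(-6), -100) = ((-11156 - 1343)*(19867 - 11879))/(-14164) + 15/1 = -12499*7988*(-1/14164) + 15*1 = -99842012*(-1/14164) + 15 = 24960503/3541 + 15 = 25013618/3541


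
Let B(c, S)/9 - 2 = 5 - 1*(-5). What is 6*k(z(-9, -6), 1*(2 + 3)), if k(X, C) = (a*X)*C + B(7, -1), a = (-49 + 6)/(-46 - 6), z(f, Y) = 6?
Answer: 10359/13 ≈ 796.85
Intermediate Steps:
a = 43/52 (a = -43/(-52) = -43*(-1/52) = 43/52 ≈ 0.82692)
B(c, S) = 108 (B(c, S) = 18 + 9*(5 - 1*(-5)) = 18 + 9*(5 + 5) = 18 + 9*10 = 18 + 90 = 108)
k(X, C) = 108 + 43*C*X/52 (k(X, C) = (43*X/52)*C + 108 = 43*C*X/52 + 108 = 108 + 43*C*X/52)
6*k(z(-9, -6), 1*(2 + 3)) = 6*(108 + (43/52)*(1*(2 + 3))*6) = 6*(108 + (43/52)*(1*5)*6) = 6*(108 + (43/52)*5*6) = 6*(108 + 645/26) = 6*(3453/26) = 10359/13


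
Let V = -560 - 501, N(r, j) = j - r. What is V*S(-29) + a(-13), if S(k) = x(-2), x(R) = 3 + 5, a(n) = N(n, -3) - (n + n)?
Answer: -8452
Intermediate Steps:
V = -1061
a(n) = -3 - 3*n (a(n) = (-3 - n) - (n + n) = (-3 - n) - 2*n = -3 - 3*n)
x(R) = 8
S(k) = 8
V*S(-29) + a(-13) = -1061*8 + (-3 - 3*(-13)) = -8488 + (-3 + 39) = -8488 + 36 = -8452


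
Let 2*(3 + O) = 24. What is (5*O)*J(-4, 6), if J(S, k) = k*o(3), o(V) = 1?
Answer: 270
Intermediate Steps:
O = 9 (O = -3 + (½)*24 = -3 + 12 = 9)
J(S, k) = k (J(S, k) = k*1 = k)
(5*O)*J(-4, 6) = (5*9)*6 = 45*6 = 270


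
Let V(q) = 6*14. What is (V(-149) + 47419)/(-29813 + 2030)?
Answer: -47503/27783 ≈ -1.7098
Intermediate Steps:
V(q) = 84
(V(-149) + 47419)/(-29813 + 2030) = (84 + 47419)/(-29813 + 2030) = 47503/(-27783) = 47503*(-1/27783) = -47503/27783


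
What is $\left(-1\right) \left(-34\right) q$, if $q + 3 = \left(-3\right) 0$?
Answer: $-102$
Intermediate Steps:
$q = -3$ ($q = -3 - 0 = -3 + 0 = -3$)
$\left(-1\right) \left(-34\right) q = \left(-1\right) \left(-34\right) \left(-3\right) = 34 \left(-3\right) = -102$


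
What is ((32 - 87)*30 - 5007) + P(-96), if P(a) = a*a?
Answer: 2559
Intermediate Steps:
P(a) = a**2
((32 - 87)*30 - 5007) + P(-96) = ((32 - 87)*30 - 5007) + (-96)**2 = (-55*30 - 5007) + 9216 = (-1650 - 5007) + 9216 = -6657 + 9216 = 2559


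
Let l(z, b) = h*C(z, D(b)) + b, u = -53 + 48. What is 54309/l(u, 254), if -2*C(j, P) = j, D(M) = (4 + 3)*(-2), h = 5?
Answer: 108618/533 ≈ 203.79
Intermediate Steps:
u = -5
D(M) = -14 (D(M) = 7*(-2) = -14)
C(j, P) = -j/2
l(z, b) = b - 5*z/2 (l(z, b) = 5*(-z/2) + b = -5*z/2 + b = b - 5*z/2)
54309/l(u, 254) = 54309/(254 - 5/2*(-5)) = 54309/(254 + 25/2) = 54309/(533/2) = 54309*(2/533) = 108618/533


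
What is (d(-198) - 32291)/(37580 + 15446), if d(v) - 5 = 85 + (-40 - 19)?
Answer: -16130/26513 ≈ -0.60838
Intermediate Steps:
d(v) = 31 (d(v) = 5 + (85 + (-40 - 19)) = 5 + (85 - 59) = 5 + 26 = 31)
(d(-198) - 32291)/(37580 + 15446) = (31 - 32291)/(37580 + 15446) = -32260/53026 = -32260*1/53026 = -16130/26513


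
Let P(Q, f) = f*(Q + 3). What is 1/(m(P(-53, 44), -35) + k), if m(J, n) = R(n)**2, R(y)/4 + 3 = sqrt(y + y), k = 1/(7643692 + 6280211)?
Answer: 13923903*I/(-13589729327*I + 1336694688*sqrt(70)) ≈ -0.00061088 + 0.00050272*I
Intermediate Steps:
P(Q, f) = f*(3 + Q)
k = 1/13923903 ≈ 7.1819e-8
R(y) = -12 + 4*sqrt(2)*sqrt(y) (R(y) = -12 + 4*sqrt(y + y) = -12 + 4*sqrt(2*y) = -12 + 4*(sqrt(2)*sqrt(y)) = -12 + 4*sqrt(2)*sqrt(y))
m(J, n) = (-12 + 4*sqrt(2)*sqrt(n))**2
1/(m(P(-53, 44), -35) + k) = 1/(16*(-3 + sqrt(2)*sqrt(-35))**2 + 1/13923903) = 1/(16*(-3 + sqrt(2)*(I*sqrt(35)))**2 + 1/13923903) = 1/(16*(-3 + I*sqrt(70))**2 + 1/13923903) = 1/(1/13923903 + 16*(-3 + I*sqrt(70))**2)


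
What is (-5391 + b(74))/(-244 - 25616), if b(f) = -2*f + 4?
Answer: 369/1724 ≈ 0.21404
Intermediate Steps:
b(f) = 4 - 2*f
(-5391 + b(74))/(-244 - 25616) = (-5391 + (4 - 2*74))/(-244 - 25616) = (-5391 + (4 - 148))/(-25860) = (-5391 - 144)*(-1/25860) = -5535*(-1/25860) = 369/1724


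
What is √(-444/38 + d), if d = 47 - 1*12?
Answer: √8417/19 ≈ 4.8286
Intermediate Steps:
d = 35 (d = 47 - 12 = 35)
√(-444/38 + d) = √(-444/38 + 35) = √(-444*1/38 + 35) = √(-222/19 + 35) = √(443/19) = √8417/19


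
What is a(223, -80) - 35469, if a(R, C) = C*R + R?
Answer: -53086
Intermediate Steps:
a(R, C) = R + C*R
a(223, -80) - 35469 = 223*(1 - 80) - 35469 = 223*(-79) - 35469 = -17617 - 35469 = -53086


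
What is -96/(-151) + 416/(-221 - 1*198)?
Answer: -22592/63269 ≈ -0.35708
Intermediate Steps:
-96/(-151) + 416/(-221 - 1*198) = -96*(-1/151) + 416/(-221 - 198) = 96/151 + 416/(-419) = 96/151 + 416*(-1/419) = 96/151 - 416/419 = -22592/63269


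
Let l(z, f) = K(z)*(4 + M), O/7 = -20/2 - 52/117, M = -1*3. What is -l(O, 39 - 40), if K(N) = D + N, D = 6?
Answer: 604/9 ≈ 67.111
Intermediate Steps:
K(N) = 6 + N
M = -3
O = -658/9 (O = 7*(-20/2 - 52/117) = 7*(-20*½ - 52*1/117) = 7*(-10 - 4/9) = 7*(-94/9) = -658/9 ≈ -73.111)
l(z, f) = 6 + z (l(z, f) = (6 + z)*(4 - 3) = (6 + z)*1 = 6 + z)
-l(O, 39 - 40) = -(6 - 658/9) = -1*(-604/9) = 604/9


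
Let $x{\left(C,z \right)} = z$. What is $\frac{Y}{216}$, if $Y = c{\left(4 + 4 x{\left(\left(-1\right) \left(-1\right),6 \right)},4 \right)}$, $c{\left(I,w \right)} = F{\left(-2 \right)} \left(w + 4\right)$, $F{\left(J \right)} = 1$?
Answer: $\frac{1}{27} \approx 0.037037$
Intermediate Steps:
$c{\left(I,w \right)} = 4 + w$ ($c{\left(I,w \right)} = 1 \left(w + 4\right) = 1 \left(4 + w\right) = 4 + w$)
$Y = 8$ ($Y = 4 + 4 = 8$)
$\frac{Y}{216} = \frac{1}{216} \cdot 8 = \frac{1}{27}$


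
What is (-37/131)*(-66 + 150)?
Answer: -3108/131 ≈ -23.725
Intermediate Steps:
(-37/131)*(-66 + 150) = -37*1/131*84 = -37/131*84 = -3108/131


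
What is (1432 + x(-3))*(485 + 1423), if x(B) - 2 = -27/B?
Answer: 2753244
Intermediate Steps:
x(B) = 2 - 27/B
(1432 + x(-3))*(485 + 1423) = (1432 + (2 - 27/(-3)))*(485 + 1423) = (1432 + (2 - 27*(-⅓)))*1908 = (1432 + (2 + 9))*1908 = (1432 + 11)*1908 = 1443*1908 = 2753244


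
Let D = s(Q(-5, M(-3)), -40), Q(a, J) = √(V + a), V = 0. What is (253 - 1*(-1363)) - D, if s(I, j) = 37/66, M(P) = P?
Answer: 106619/66 ≈ 1615.4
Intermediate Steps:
Q(a, J) = √a (Q(a, J) = √(0 + a) = √a)
s(I, j) = 37/66 (s(I, j) = 37*(1/66) = 37/66)
D = 37/66 ≈ 0.56061
(253 - 1*(-1363)) - D = (253 - 1*(-1363)) - 1*37/66 = (253 + 1363) - 37/66 = 1616 - 37/66 = 106619/66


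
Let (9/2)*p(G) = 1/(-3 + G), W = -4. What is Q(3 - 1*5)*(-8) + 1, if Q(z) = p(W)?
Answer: 79/63 ≈ 1.2540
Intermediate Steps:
p(G) = 2/(9*(-3 + G))
Q(z) = -2/63 (Q(z) = 2/(9*(-3 - 4)) = (2/9)/(-7) = (2/9)*(-1/7) = -2/63)
Q(3 - 1*5)*(-8) + 1 = -2/63*(-8) + 1 = 16/63 + 1 = 79/63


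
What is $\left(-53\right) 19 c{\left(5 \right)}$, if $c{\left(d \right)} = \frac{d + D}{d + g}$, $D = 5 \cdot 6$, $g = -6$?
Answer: $35245$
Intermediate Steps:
$D = 30$
$c{\left(d \right)} = \frac{30 + d}{-6 + d}$ ($c{\left(d \right)} = \frac{d + 30}{d - 6} = \frac{30 + d}{-6 + d}$)
$\left(-53\right) 19 c{\left(5 \right)} = \left(-53\right) 19 \frac{30 + 5}{-6 + 5} = - 1007 \frac{1}{-1} \cdot 35 = - 1007 \left(\left(-1\right) 35\right) = \left(-1007\right) \left(-35\right) = 35245$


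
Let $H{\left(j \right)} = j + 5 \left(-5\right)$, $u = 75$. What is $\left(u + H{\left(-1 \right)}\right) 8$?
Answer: $392$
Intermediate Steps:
$H{\left(j \right)} = -25 + j$ ($H{\left(j \right)} = j - 25 = -25 + j$)
$\left(u + H{\left(-1 \right)}\right) 8 = \left(75 - 26\right) 8 = 49 \cdot 8 = 392$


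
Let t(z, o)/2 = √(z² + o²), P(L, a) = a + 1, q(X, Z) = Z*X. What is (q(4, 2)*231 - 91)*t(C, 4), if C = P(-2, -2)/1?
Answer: 3514*√17 ≈ 14489.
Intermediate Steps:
q(X, Z) = X*Z
P(L, a) = 1 + a
C = -1 (C = (1 - 2)/1 = -1*1 = -1)
t(z, o) = 2*√(o² + z²) (t(z, o) = 2*√(z² + o²) = 2*√(o² + z²))
(q(4, 2)*231 - 91)*t(C, 4) = ((4*2)*231 - 91)*(2*√(4² + (-1)²)) = (8*231 - 91)*(2*√(16 + 1)) = (1848 - 91)*(2*√17) = 1757*(2*√17) = 3514*√17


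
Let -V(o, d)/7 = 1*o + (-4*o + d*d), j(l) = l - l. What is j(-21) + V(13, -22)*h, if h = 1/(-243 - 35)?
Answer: 3115/278 ≈ 11.205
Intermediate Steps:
h = -1/278 (h = 1/(-278) = -1/278 ≈ -0.0035971)
j(l) = 0
V(o, d) = -7*d² + 21*o (V(o, d) = -7*(1*o + (-4*o + d*d)) = -7*(o + (-4*o + d²)) = -7*(o + (d² - 4*o)) = -7*(d² - 3*o) = -7*d² + 21*o)
j(-21) + V(13, -22)*h = 0 + (-7*(-22)² + 21*13)*(-1/278) = 0 + (-7*484 + 273)*(-1/278) = 0 + (-3388 + 273)*(-1/278) = 0 - 3115*(-1/278) = 0 + 3115/278 = 3115/278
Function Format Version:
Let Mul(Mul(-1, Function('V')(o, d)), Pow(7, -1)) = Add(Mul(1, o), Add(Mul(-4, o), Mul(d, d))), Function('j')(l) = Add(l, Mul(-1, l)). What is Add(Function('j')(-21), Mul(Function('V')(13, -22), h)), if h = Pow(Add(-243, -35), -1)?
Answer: Rational(3115, 278) ≈ 11.205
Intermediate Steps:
h = Rational(-1, 278) (h = Pow(-278, -1) = Rational(-1, 278) ≈ -0.0035971)
Function('j')(l) = 0
Function('V')(o, d) = Add(Mul(-7, Pow(d, 2)), Mul(21, o)) (Function('V')(o, d) = Mul(-7, Add(Mul(1, o), Add(Mul(-4, o), Mul(d, d)))) = Mul(-7, Add(o, Add(Mul(-4, o), Pow(d, 2)))) = Mul(-7, Add(o, Add(Pow(d, 2), Mul(-4, o)))) = Mul(-7, Add(Pow(d, 2), Mul(-3, o))) = Add(Mul(-7, Pow(d, 2)), Mul(21, o)))
Add(Function('j')(-21), Mul(Function('V')(13, -22), h)) = Add(0, Mul(Add(Mul(-7, Pow(-22, 2)), Mul(21, 13)), Rational(-1, 278))) = Add(0, Mul(Add(Mul(-7, 484), 273), Rational(-1, 278))) = Add(0, Mul(Add(-3388, 273), Rational(-1, 278))) = Add(0, Mul(-3115, Rational(-1, 278))) = Add(0, Rational(3115, 278)) = Rational(3115, 278)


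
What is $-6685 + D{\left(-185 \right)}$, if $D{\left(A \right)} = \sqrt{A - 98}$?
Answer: $-6685 + i \sqrt{283} \approx -6685.0 + 16.823 i$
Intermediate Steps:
$D{\left(A \right)} = \sqrt{-98 + A}$
$-6685 + D{\left(-185 \right)} = -6685 + \sqrt{-98 - 185} = -6685 + \sqrt{-283} = -6685 + i \sqrt{283}$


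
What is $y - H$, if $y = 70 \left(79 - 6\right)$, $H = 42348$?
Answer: $-37238$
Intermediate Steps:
$y = 5110$ ($y = 70 \cdot 73 = 5110$)
$y - H = 5110 - 42348 = -37238$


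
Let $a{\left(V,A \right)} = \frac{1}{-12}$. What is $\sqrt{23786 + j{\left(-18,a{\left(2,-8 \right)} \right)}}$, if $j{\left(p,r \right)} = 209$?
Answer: $\sqrt{23995} \approx 154.9$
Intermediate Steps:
$a{\left(V,A \right)} = - \frac{1}{12}$
$\sqrt{23786 + j{\left(-18,a{\left(2,-8 \right)} \right)}} = \sqrt{23786 + 209} = \sqrt{23995}$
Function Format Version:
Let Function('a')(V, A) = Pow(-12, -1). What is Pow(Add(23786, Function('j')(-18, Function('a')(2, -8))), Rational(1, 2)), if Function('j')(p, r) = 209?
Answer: Pow(23995, Rational(1, 2)) ≈ 154.90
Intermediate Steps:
Function('a')(V, A) = Rational(-1, 12)
Pow(Add(23786, Function('j')(-18, Function('a')(2, -8))), Rational(1, 2)) = Pow(Add(23786, 209), Rational(1, 2)) = Pow(23995, Rational(1, 2))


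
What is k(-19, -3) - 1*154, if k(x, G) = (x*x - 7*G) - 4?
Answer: 224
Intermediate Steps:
k(x, G) = -4 + x² - 7*G (k(x, G) = (x² - 7*G) - 4 = -4 + x² - 7*G)
k(-19, -3) - 1*154 = (-4 + (-19)² - 7*(-3)) - 1*154 = (-4 + 361 + 21) - 154 = 378 - 154 = 224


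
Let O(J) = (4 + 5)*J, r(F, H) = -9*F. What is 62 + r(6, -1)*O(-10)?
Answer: 4922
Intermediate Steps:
O(J) = 9*J
62 + r(6, -1)*O(-10) = 62 + (-9*6)*(9*(-10)) = 62 - 54*(-90) = 62 + 4860 = 4922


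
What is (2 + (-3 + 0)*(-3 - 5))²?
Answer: 676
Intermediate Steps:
(2 + (-3 + 0)*(-3 - 5))² = (2 - 3*(-8))² = (2 + 24)² = 26² = 676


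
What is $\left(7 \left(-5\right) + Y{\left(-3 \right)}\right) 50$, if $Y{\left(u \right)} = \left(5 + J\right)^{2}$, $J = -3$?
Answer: $-1550$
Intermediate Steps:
$Y{\left(u \right)} = 4$ ($Y{\left(u \right)} = \left(5 - 3\right)^{2} = 2^{2} = 4$)
$\left(7 \left(-5\right) + Y{\left(-3 \right)}\right) 50 = \left(7 \left(-5\right) + 4\right) 50 = \left(-35 + 4\right) 50 = \left(-31\right) 50 = -1550$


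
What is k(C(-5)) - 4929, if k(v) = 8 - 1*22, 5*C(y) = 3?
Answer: -4943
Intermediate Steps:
C(y) = ⅗ (C(y) = (⅕)*3 = ⅗)
k(v) = -14 (k(v) = 8 - 22 = -14)
k(C(-5)) - 4929 = -14 - 4929 = -4943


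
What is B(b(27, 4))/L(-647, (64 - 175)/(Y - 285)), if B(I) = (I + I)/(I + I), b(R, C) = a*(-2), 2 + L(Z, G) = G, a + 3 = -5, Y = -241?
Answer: -526/941 ≈ -0.55898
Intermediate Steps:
a = -8 (a = -3 - 5 = -8)
L(Z, G) = -2 + G
b(R, C) = 16 (b(R, C) = -8*(-2) = 16)
B(I) = 1 (B(I) = (2*I)/((2*I)) = (2*I)*(1/(2*I)) = 1)
B(b(27, 4))/L(-647, (64 - 175)/(Y - 285)) = 1/(-2 + (64 - 175)/(-241 - 285)) = 1/(-2 - 111/(-526)) = 1/(-2 - 111*(-1/526)) = 1/(-2 + 111/526) = 1/(-941/526) = 1*(-526/941) = -526/941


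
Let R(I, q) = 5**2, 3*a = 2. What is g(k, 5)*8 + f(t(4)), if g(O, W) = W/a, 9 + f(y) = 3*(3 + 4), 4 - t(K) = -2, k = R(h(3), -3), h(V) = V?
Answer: 72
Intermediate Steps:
a = 2/3 (a = (1/3)*2 = 2/3 ≈ 0.66667)
R(I, q) = 25
k = 25
t(K) = 6 (t(K) = 4 - 1*(-2) = 4 + 2 = 6)
f(y) = 12 (f(y) = -9 + 3*(3 + 4) = -9 + 3*7 = -9 + 21 = 12)
g(O, W) = 3*W/2 (g(O, W) = W/(2/3) = W*(3/2) = 3*W/2)
g(k, 5)*8 + f(t(4)) = ((3/2)*5)*8 + 12 = (15/2)*8 + 12 = 60 + 12 = 72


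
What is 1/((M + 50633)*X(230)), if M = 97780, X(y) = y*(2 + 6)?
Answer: 1/273079920 ≈ 3.6619e-9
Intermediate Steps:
X(y) = 8*y (X(y) = y*8 = 8*y)
1/((M + 50633)*X(230)) = 1/((97780 + 50633)*((8*230))) = 1/(148413*1840) = (1/148413)*(1/1840) = 1/273079920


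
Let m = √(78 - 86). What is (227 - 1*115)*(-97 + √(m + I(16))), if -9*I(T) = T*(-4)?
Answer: -10864 + 112*√(64 + 18*I*√2)/3 ≈ -10560.0 + 58.297*I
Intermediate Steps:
m = 2*I*√2 (m = √(-8) = 2*I*√2 ≈ 2.8284*I)
I(T) = 4*T/9 (I(T) = -T*(-4)/9 = -(-4)*T/9 = 4*T/9)
(227 - 1*115)*(-97 + √(m + I(16))) = (227 - 1*115)*(-97 + √(2*I*√2 + (4/9)*16)) = (227 - 115)*(-97 + √(2*I*√2 + 64/9)) = 112*(-97 + √(64/9 + 2*I*√2)) = -10864 + 112*√(64/9 + 2*I*√2)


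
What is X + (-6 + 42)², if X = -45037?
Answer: -43741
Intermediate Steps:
X + (-6 + 42)² = -45037 + (-6 + 42)² = -45037 + 36² = -45037 + 1296 = -43741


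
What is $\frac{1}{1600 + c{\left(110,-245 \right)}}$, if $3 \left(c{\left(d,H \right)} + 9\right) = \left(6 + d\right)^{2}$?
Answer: $\frac{3}{18229} \approx 0.00016457$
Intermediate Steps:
$c{\left(d,H \right)} = -9 + \frac{\left(6 + d\right)^{2}}{3}$
$\frac{1}{1600 + c{\left(110,-245 \right)}} = \frac{1}{1600 - \left(9 - \frac{\left(6 + 110\right)^{2}}{3}\right)} = \frac{1}{1600 - \left(9 - \frac{116^{2}}{3}\right)} = \frac{1}{1600 + \left(-9 + \frac{1}{3} \cdot 13456\right)} = \frac{1}{1600 + \left(-9 + \frac{13456}{3}\right)} = \frac{1}{1600 + \frac{13429}{3}} = \frac{1}{\frac{18229}{3}} = \frac{3}{18229}$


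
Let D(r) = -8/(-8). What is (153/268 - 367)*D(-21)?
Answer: -98203/268 ≈ -366.43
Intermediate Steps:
D(r) = 1 (D(r) = -8*(-⅛) = 1)
(153/268 - 367)*D(-21) = (153/268 - 367)*1 = -98203/268*1 = -98203/268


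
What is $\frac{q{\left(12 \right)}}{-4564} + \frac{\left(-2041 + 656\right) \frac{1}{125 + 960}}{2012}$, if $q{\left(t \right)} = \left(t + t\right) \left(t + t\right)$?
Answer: $- \frac{9026719}{71166452} \approx -0.12684$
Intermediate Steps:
$q{\left(t \right)} = 4 t^{2}$ ($q{\left(t \right)} = 2 t 2 t = 4 t^{2}$)
$\frac{q{\left(12 \right)}}{-4564} + \frac{\left(-2041 + 656\right) \frac{1}{125 + 960}}{2012} = \frac{4 \cdot 12^{2}}{-4564} + \frac{\left(-2041 + 656\right) \frac{1}{125 + 960}}{2012} = 4 \cdot 144 \left(- \frac{1}{4564}\right) + - \frac{1385}{1085} \cdot \frac{1}{2012} = 576 \left(- \frac{1}{4564}\right) + \left(-1385\right) \frac{1}{1085} \cdot \frac{1}{2012} = - \frac{144}{1141} - \frac{277}{436604} = - \frac{9026719}{71166452}$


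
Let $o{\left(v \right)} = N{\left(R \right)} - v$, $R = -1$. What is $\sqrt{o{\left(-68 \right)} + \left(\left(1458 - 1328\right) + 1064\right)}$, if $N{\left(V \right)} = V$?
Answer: $\sqrt{1261} \approx 35.511$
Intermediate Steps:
$o{\left(v \right)} = -1 - v$
$\sqrt{o{\left(-68 \right)} + \left(\left(1458 - 1328\right) + 1064\right)} = \sqrt{\left(-1 - -68\right) + \left(\left(1458 - 1328\right) + 1064\right)} = \sqrt{\left(-1 + 68\right) + \left(130 + 1064\right)} = \sqrt{67 + 1194} = \sqrt{1261}$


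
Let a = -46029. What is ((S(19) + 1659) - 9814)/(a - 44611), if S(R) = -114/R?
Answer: 8161/90640 ≈ 0.090037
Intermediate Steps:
((S(19) + 1659) - 9814)/(a - 44611) = ((-114/19 + 1659) - 9814)/(-46029 - 44611) = ((-114*1/19 + 1659) - 9814)/(-90640) = ((-6 + 1659) - 9814)*(-1/90640) = (1653 - 9814)*(-1/90640) = -8161*(-1/90640) = 8161/90640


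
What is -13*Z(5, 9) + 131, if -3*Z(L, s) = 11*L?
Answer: 1108/3 ≈ 369.33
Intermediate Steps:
Z(L, s) = -11*L/3
-13*Z(5, 9) + 131 = -(-143)*5/3 + 131 = -13*(-55/3) + 131 = 715/3 + 131 = 1108/3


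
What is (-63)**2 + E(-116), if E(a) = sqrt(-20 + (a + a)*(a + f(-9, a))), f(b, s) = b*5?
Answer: 3969 + 6*sqrt(1037) ≈ 4162.2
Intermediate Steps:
f(b, s) = 5*b
E(a) = sqrt(-20 + 2*a*(-45 + a)) (E(a) = sqrt(-20 + (a + a)*(a + 5*(-9))) = sqrt(-20 + (2*a)*(a - 45)) = sqrt(-20 + (2*a)*(-45 + a)) = sqrt(-20 + 2*a*(-45 + a)))
(-63)**2 + E(-116) = (-63)**2 + sqrt(-20 - 90*(-116) + 2*(-116)**2) = 3969 + sqrt(-20 + 10440 + 2*13456) = 3969 + sqrt(-20 + 10440 + 26912) = 3969 + sqrt(37332) = 3969 + 6*sqrt(1037)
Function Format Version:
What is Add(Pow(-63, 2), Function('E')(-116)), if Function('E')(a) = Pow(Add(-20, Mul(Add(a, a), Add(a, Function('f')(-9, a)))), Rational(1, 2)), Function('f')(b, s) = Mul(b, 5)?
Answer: Add(3969, Mul(6, Pow(1037, Rational(1, 2)))) ≈ 4162.2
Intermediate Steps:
Function('f')(b, s) = Mul(5, b)
Function('E')(a) = Pow(Add(-20, Mul(2, a, Add(-45, a))), Rational(1, 2)) (Function('E')(a) = Pow(Add(-20, Mul(Add(a, a), Add(a, Mul(5, -9)))), Rational(1, 2)) = Pow(Add(-20, Mul(Mul(2, a), Add(a, -45))), Rational(1, 2)) = Pow(Add(-20, Mul(Mul(2, a), Add(-45, a))), Rational(1, 2)) = Pow(Add(-20, Mul(2, a, Add(-45, a))), Rational(1, 2)))
Add(Pow(-63, 2), Function('E')(-116)) = Add(Pow(-63, 2), Pow(Add(-20, Mul(-90, -116), Mul(2, Pow(-116, 2))), Rational(1, 2))) = Add(3969, Pow(Add(-20, 10440, Mul(2, 13456)), Rational(1, 2))) = Add(3969, Pow(Add(-20, 10440, 26912), Rational(1, 2))) = Add(3969, Pow(37332, Rational(1, 2))) = Add(3969, Mul(6, Pow(1037, Rational(1, 2))))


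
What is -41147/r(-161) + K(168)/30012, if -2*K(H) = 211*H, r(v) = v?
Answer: 4463950/17507 ≈ 254.98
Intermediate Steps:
K(H) = -211*H/2
-41147/r(-161) + K(168)/30012 = -41147/(-161) - 211/2*168/30012 = -41147*(-1/161) - 17724*1/30012 = 1789/7 - 1477/2501 = 4463950/17507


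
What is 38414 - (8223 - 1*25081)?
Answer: 55272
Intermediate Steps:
38414 - (8223 - 1*25081) = 38414 - (8223 - 25081) = 38414 - 1*(-16858) = 38414 + 16858 = 55272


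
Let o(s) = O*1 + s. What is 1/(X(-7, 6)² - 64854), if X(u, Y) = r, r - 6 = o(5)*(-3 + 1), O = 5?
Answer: -1/64658 ≈ -1.5466e-5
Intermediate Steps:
o(s) = 5 + s (o(s) = 5*1 + s = 5 + s)
r = -14 (r = 6 + (5 + 5)*(-3 + 1) = 6 + 10*(-2) = 6 - 20 = -14)
X(u, Y) = -14
1/(X(-7, 6)² - 64854) = 1/((-14)² - 64854) = 1/(196 - 64854) = 1/(-64658) = -1/64658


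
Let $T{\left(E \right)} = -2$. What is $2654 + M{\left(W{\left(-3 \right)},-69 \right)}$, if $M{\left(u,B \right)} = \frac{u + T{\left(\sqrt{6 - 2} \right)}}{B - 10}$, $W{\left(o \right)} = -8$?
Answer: $\frac{209676}{79} \approx 2654.1$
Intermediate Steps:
$M{\left(u,B \right)} = \frac{-2 + u}{-10 + B}$ ($M{\left(u,B \right)} = \frac{u - 2}{B - 10} = \frac{-2 + u}{-10 + B}$)
$2654 + M{\left(W{\left(-3 \right)},-69 \right)} = 2654 + \frac{-2 - 8}{-10 - 69} = 2654 + \frac{1}{-79} \left(-10\right) = 2654 - - \frac{10}{79} = 2654 + \frac{10}{79} = \frac{209676}{79}$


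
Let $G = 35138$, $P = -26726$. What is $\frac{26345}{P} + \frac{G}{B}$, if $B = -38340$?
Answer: $- \frac{243645686}{128084355} \approx -1.9022$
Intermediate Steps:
$\frac{26345}{P} + \frac{G}{B} = \frac{26345}{-26726} + \frac{35138}{-38340} = 26345 \left(- \frac{1}{26726}\right) + 35138 \left(- \frac{1}{38340}\right) = - \frac{26345}{26726} - \frac{17569}{19170} = - \frac{243645686}{128084355}$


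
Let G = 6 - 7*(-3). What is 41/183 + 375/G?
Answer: 7748/549 ≈ 14.113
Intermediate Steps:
G = 27 (G = 6 + 21 = 27)
41/183 + 375/G = 41/183 + 375/27 = 41*(1/183) + 375*(1/27) = 41/183 + 125/9 = 7748/549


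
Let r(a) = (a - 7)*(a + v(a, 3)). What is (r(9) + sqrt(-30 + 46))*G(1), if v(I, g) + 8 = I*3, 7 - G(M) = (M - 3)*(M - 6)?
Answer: -180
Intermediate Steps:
G(M) = 7 - (-6 + M)*(-3 + M) (G(M) = 7 - (M - 3)*(M - 6) = 7 - (-3 + M)*(-6 + M) = 7 - (-6 + M)*(-3 + M))
v(I, g) = -8 + 3*I (v(I, g) = -8 + I*3 = -8 + 3*I)
r(a) = (-8 + 4*a)*(-7 + a) (r(a) = (a - 7)*(a + (-8 + 3*a)) = (-7 + a)*(-8 + 4*a) = (-8 + 4*a)*(-7 + a))
(r(9) + sqrt(-30 + 46))*G(1) = ((56 - 36*9 + 4*9**2) + sqrt(-30 + 46))*(-11 - 1*1**2 + 9*1) = ((56 - 324 + 4*81) + sqrt(16))*(-11 - 1*1 + 9) = ((56 - 324 + 324) + 4)*(-11 - 1 + 9) = (56 + 4)*(-3) = 60*(-3) = -180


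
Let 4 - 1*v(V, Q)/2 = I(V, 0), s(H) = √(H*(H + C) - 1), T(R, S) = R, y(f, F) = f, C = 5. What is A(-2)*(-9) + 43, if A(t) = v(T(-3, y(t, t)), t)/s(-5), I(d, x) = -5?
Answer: 43 + 162*I ≈ 43.0 + 162.0*I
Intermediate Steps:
s(H) = √(-1 + H*(5 + H)) (s(H) = √(H*(H + 5) - 1) = √(H*(5 + H) - 1) = √(-1 + H*(5 + H)))
v(V, Q) = 18 (v(V, Q) = 8 - 2*(-5) = 8 + 10 = 18)
A(t) = -18*I (A(t) = 18/(√(-1 + (-5)² + 5*(-5))) = 18/(√(-1 + 25 - 25)) = 18/(√(-1)) = 18/I = 18*(-I) = -18*I)
A(-2)*(-9) + 43 = -18*I*(-9) + 43 = 162*I + 43 = 43 + 162*I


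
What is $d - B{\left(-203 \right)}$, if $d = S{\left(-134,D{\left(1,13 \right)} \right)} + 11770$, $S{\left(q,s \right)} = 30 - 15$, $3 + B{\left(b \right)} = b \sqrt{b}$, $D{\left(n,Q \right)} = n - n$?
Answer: $11788 + 203 i \sqrt{203} \approx 11788.0 + 2892.3 i$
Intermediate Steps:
$D{\left(n,Q \right)} = 0$
$B{\left(b \right)} = -3 + b^{\frac{3}{2}}$ ($B{\left(b \right)} = -3 + b \sqrt{b} = -3 + b^{\frac{3}{2}}$)
$S{\left(q,s \right)} = 15$
$d = 11785$ ($d = 15 + 11770 = 11785$)
$d - B{\left(-203 \right)} = 11785 - \left(-3 + \left(-203\right)^{\frac{3}{2}}\right) = 11785 - \left(-3 - 203 i \sqrt{203}\right) = 11785 + \left(3 + 203 i \sqrt{203}\right) = 11788 + 203 i \sqrt{203}$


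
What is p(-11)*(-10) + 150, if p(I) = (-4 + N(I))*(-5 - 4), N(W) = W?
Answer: -1200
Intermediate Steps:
p(I) = 36 - 9*I (p(I) = (-4 + I)*(-5 - 4) = (-4 + I)*(-9) = 36 - 9*I)
p(-11)*(-10) + 150 = (36 - 9*(-11))*(-10) + 150 = (36 + 99)*(-10) + 150 = 135*(-10) + 150 = -1350 + 150 = -1200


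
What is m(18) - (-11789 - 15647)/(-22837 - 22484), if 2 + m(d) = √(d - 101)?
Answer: -118078/45321 + I*√83 ≈ -2.6054 + 9.1104*I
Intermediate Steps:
m(d) = -2 + √(-101 + d) (m(d) = -2 + √(d - 101) = -2 + √(-101 + d))
m(18) - (-11789 - 15647)/(-22837 - 22484) = (-2 + √(-101 + 18)) - (-11789 - 15647)/(-22837 - 22484) = (-2 + √(-83)) - (-27436)/(-45321) = (-2 + I*√83) - (-27436)*(-1)/45321 = (-2 + I*√83) - 1*27436/45321 = (-2 + I*√83) - 27436/45321 = -118078/45321 + I*√83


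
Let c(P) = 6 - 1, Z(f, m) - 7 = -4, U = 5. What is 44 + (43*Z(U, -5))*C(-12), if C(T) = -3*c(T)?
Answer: -1891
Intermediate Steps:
Z(f, m) = 3 (Z(f, m) = 7 - 4 = 3)
c(P) = 5
C(T) = -15 (C(T) = -3*5 = -15)
44 + (43*Z(U, -5))*C(-12) = 44 + (43*3)*(-15) = 44 + 129*(-15) = 44 - 1935 = -1891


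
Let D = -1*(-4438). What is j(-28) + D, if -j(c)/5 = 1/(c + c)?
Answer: 248533/56 ≈ 4438.1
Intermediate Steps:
j(c) = -5/(2*c) (j(c) = -5/(c + c) = -5*1/(2*c) = -5/(2*c))
D = 4438
j(-28) + D = -5/2/(-28) + 4438 = -5/2*(-1/28) + 4438 = 5/56 + 4438 = 248533/56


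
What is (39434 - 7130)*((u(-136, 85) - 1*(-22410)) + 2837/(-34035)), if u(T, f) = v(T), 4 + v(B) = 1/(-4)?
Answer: 8211427674244/11345 ≈ 7.2379e+8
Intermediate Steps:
v(B) = -17/4 (v(B) = -4 + 1/(-4) = -4 - ¼ = -17/4)
u(T, f) = -17/4
(39434 - 7130)*((u(-136, 85) - 1*(-22410)) + 2837/(-34035)) = (39434 - 7130)*((-17/4 - 1*(-22410)) + 2837/(-34035)) = 32304*((-17/4 + 22410) + 2837*(-1/34035)) = 32304*(89623/4 - 2837/34035) = 32304*(3050307457/136140) = 8211427674244/11345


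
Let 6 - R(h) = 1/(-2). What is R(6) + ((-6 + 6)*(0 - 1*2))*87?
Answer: 13/2 ≈ 6.5000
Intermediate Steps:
R(h) = 13/2 (R(h) = 6 - 1/(-2) = 6 - 1*(-1/2) = 6 + 1/2 = 13/2)
R(6) + ((-6 + 6)*(0 - 1*2))*87 = 13/2 + ((-6 + 6)*(0 - 1*2))*87 = 13/2 + (0*(0 - 2))*87 = 13/2 + (0*(-2))*87 = 13/2 + 0*87 = 13/2 + 0 = 13/2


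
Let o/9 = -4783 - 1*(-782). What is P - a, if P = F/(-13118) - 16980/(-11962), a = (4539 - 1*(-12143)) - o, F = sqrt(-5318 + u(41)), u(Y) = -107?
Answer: -315136381/5981 - 5*I*sqrt(217)/13118 ≈ -52690.0 - 0.0056148*I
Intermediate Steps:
o = -36009 (o = 9*(-4783 - 1*(-782)) = 9*(-4783 + 782) = 9*(-4001) = -36009)
F = 5*I*sqrt(217) (F = sqrt(-5318 - 107) = sqrt(-5425) = 5*I*sqrt(217) ≈ 73.655*I)
a = 52691 (a = (4539 - 1*(-12143)) - 1*(-36009) = (4539 + 12143) + 36009 = 16682 + 36009 = 52691)
P = 8490/5981 - 5*I*sqrt(217)/13118 (P = (5*I*sqrt(217))/(-13118) - 16980/(-11962) = (5*I*sqrt(217))*(-1/13118) - 16980*(-1/11962) = -5*I*sqrt(217)/13118 + 8490/5981 = 8490/5981 - 5*I*sqrt(217)/13118 ≈ 1.4195 - 0.0056148*I)
P - a = (8490/5981 - 5*I*sqrt(217)/13118) - 1*52691 = (8490/5981 - 5*I*sqrt(217)/13118) - 52691 = -315136381/5981 - 5*I*sqrt(217)/13118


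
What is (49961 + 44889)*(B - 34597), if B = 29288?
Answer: -503558650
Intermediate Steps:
(49961 + 44889)*(B - 34597) = (49961 + 44889)*(29288 - 34597) = 94850*(-5309) = -503558650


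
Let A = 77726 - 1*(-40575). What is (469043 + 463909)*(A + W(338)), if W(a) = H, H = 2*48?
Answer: 110458717944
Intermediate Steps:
A = 118301 (A = 77726 + 40575 = 118301)
H = 96
W(a) = 96
(469043 + 463909)*(A + W(338)) = (469043 + 463909)*(118301 + 96) = 932952*118397 = 110458717944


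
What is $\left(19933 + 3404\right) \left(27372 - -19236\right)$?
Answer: $1087690896$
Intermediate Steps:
$\left(19933 + 3404\right) \left(27372 - -19236\right) = 23337 \left(27372 + 19236\right) = 23337 \cdot 46608 = 1087690896$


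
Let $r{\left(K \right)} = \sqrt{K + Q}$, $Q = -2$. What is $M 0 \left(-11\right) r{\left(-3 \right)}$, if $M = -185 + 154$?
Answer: $0$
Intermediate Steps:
$r{\left(K \right)} = \sqrt{-2 + K}$ ($r{\left(K \right)} = \sqrt{K - 2} = \sqrt{-2 + K}$)
$M = -31$
$M 0 \left(-11\right) r{\left(-3 \right)} = - 31 \cdot 0 \left(-11\right) \sqrt{-2 - 3} = - 31 \cdot 0 \sqrt{-5} = - 31 \cdot 0 i \sqrt{5} = \left(-31\right) 0 = 0$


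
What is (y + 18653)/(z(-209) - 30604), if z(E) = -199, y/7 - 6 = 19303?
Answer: -153816/30803 ≈ -4.9935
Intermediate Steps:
y = 135163 (y = 42 + 7*19303 = 42 + 135121 = 135163)
(y + 18653)/(z(-209) - 30604) = (135163 + 18653)/(-199 - 30604) = 153816/(-30803) = 153816*(-1/30803) = -153816/30803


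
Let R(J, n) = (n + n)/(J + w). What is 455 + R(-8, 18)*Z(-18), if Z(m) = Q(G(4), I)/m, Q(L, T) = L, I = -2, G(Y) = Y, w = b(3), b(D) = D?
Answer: 2283/5 ≈ 456.60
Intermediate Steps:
w = 3
R(J, n) = 2*n/(3 + J) (R(J, n) = (n + n)/(J + 3) = (2*n)/(3 + J) = 2*n/(3 + J))
Z(m) = 4/m
455 + R(-8, 18)*Z(-18) = 455 + (2*18/(3 - 8))*(4/(-18)) = 455 + (2*18/(-5))*(4*(-1/18)) = 455 + (2*18*(-1/5))*(-2/9) = 455 - 36/5*(-2/9) = 455 + 8/5 = 2283/5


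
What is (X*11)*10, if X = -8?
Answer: -880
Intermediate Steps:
(X*11)*10 = -8*11*10 = -88*10 = -880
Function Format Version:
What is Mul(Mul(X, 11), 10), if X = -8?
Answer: -880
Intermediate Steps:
Mul(Mul(X, 11), 10) = Mul(Mul(-8, 11), 10) = Mul(-88, 10) = -880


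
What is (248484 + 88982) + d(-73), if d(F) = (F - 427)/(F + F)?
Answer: 24635268/73 ≈ 3.3747e+5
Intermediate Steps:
d(F) = (-427 + F)/(2*F) (d(F) = (-427 + F)/((2*F)) = (-427 + F)*(1/(2*F)) = (-427 + F)/(2*F))
(248484 + 88982) + d(-73) = (248484 + 88982) + (½)*(-427 - 73)/(-73) = 337466 + (½)*(-1/73)*(-500) = 337466 + 250/73 = 24635268/73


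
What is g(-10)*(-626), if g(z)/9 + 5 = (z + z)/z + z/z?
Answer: 11268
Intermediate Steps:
g(z) = -18 (g(z) = -45 + 9*((z + z)/z + z/z) = -45 + 9*((2*z)/z + 1) = -45 + 9*(2 + 1) = -45 + 9*3 = -45 + 27 = -18)
g(-10)*(-626) = -18*(-626) = 11268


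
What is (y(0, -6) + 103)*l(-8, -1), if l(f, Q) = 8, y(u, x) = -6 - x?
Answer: 824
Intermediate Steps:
(y(0, -6) + 103)*l(-8, -1) = ((-6 - 1*(-6)) + 103)*8 = ((-6 + 6) + 103)*8 = (0 + 103)*8 = 103*8 = 824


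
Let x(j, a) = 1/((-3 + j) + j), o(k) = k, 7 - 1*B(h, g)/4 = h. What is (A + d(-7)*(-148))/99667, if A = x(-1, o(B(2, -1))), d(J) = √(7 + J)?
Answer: -1/498335 ≈ -2.0067e-6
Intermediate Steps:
B(h, g) = 28 - 4*h
x(j, a) = 1/(-3 + 2*j)
A = -⅕ (A = 1/(-3 + 2*(-1)) = 1/(-3 - 2) = 1/(-5) = -⅕ ≈ -0.20000)
(A + d(-7)*(-148))/99667 = (-⅕ + √(7 - 7)*(-148))/99667 = (-⅕ + √0*(-148))*(1/99667) = (-⅕ + 0*(-148))*(1/99667) = (-⅕ + 0)*(1/99667) = -⅕*1/99667 = -1/498335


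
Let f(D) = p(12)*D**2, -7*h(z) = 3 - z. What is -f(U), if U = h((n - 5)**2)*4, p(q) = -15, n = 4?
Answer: 960/49 ≈ 19.592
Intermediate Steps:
h(z) = -3/7 + z/7 (h(z) = -(3 - z)/7 = -3/7 + z/7)
U = -8/7 (U = (-3/7 + (4 - 5)**2/7)*4 = (-3/7 + (1/7)*(-1)**2)*4 = (-3/7 + (1/7)*1)*4 = (-3/7 + 1/7)*4 = -2/7*4 = -8/7 ≈ -1.1429)
f(D) = -15*D**2
-f(U) = -(-15)*(-8/7)**2 = -(-15)*64/49 = -1*(-960/49) = 960/49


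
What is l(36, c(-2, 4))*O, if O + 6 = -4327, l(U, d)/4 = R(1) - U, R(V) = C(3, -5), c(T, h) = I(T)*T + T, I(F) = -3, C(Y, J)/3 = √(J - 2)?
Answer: 623952 - 51996*I*√7 ≈ 6.2395e+5 - 1.3757e+5*I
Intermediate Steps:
C(Y, J) = 3*√(-2 + J) (C(Y, J) = 3*√(J - 2) = 3*√(-2 + J))
c(T, h) = -2*T (c(T, h) = -3*T + T = -2*T)
R(V) = 3*I*√7 (R(V) = 3*√(-2 - 5) = 3*√(-7) = 3*(I*√7) = 3*I*√7)
l(U, d) = -4*U + 12*I*√7 (l(U, d) = 4*(3*I*√7 - U) = 4*(-U + 3*I*√7) = -4*U + 12*I*√7)
O = -4333 (O = -6 - 4327 = -4333)
l(36, c(-2, 4))*O = (-4*36 + 12*I*√7)*(-4333) = (-144 + 12*I*√7)*(-4333) = 623952 - 51996*I*√7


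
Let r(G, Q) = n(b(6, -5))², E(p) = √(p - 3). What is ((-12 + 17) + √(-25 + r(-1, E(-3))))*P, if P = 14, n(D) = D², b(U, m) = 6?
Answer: 70 + 14*√1271 ≈ 569.12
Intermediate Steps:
E(p) = √(-3 + p)
r(G, Q) = 1296 (r(G, Q) = (6²)² = 36² = 1296)
((-12 + 17) + √(-25 + r(-1, E(-3))))*P = ((-12 + 17) + √(-25 + 1296))*14 = (5 + √1271)*14 = 70 + 14*√1271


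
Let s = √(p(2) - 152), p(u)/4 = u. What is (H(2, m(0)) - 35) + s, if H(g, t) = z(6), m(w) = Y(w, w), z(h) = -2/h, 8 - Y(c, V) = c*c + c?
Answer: -106/3 + 12*I ≈ -35.333 + 12.0*I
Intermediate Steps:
Y(c, V) = 8 - c - c² (Y(c, V) = 8 - (c*c + c) = 8 - (c² + c) = 8 - (c + c²) = 8 + (-c - c²) = 8 - c - c²)
m(w) = 8 - w - w²
H(g, t) = -⅓ (H(g, t) = -2/6 = -2*⅙ = -⅓)
p(u) = 4*u
s = 12*I (s = √(4*2 - 152) = √(8 - 152) = √(-144) = 12*I ≈ 12.0*I)
(H(2, m(0)) - 35) + s = (-⅓ - 35) + 12*I = -106/3 + 12*I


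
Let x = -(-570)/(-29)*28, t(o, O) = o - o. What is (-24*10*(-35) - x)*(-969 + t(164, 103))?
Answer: -251513640/29 ≈ -8.6729e+6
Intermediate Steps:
t(o, O) = 0
x = -15960/29 (x = -(-570)*(-1)/29*28 = -30*19/29*28 = -570/29*28 = -15960/29 ≈ -550.34)
(-24*10*(-35) - x)*(-969 + t(164, 103)) = (-24*10*(-35) - 1*(-15960/29))*(-969 + 0) = (-240*(-35) + 15960/29)*(-969) = (8400 + 15960/29)*(-969) = (259560/29)*(-969) = -251513640/29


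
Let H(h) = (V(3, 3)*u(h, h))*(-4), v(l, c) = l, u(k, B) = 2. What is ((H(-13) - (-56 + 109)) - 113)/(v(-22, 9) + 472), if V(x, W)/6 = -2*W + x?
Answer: -11/225 ≈ -0.048889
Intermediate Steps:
V(x, W) = -12*W + 6*x (V(x, W) = 6*(-2*W + x) = 6*(x - 2*W) = -12*W + 6*x)
H(h) = 144 (H(h) = ((-12*3 + 6*3)*2)*(-4) = ((-36 + 18)*2)*(-4) = -18*2*(-4) = -36*(-4) = 144)
((H(-13) - (-56 + 109)) - 113)/(v(-22, 9) + 472) = ((144 - (-56 + 109)) - 113)/(-22 + 472) = ((144 - 1*53) - 113)/450 = ((144 - 53) - 113)*(1/450) = (91 - 113)*(1/450) = -22*1/450 = -11/225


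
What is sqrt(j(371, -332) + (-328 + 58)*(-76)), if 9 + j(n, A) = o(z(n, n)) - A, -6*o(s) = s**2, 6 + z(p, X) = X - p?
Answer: sqrt(20837) ≈ 144.35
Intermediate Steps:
z(p, X) = -6 + X - p (z(p, X) = -6 + (X - p) = -6 + X - p)
o(s) = -s**2/6
j(n, A) = -15 - A (j(n, A) = -9 + (-(-6 + n - n)**2/6 - A) = -9 + (-1/6*(-6)**2 - A) = -9 + (-1/6*36 - A) = -9 + (-6 - A) = -15 - A)
sqrt(j(371, -332) + (-328 + 58)*(-76)) = sqrt((-15 - 1*(-332)) + (-328 + 58)*(-76)) = sqrt((-15 + 332) - 270*(-76)) = sqrt(317 + 20520) = sqrt(20837)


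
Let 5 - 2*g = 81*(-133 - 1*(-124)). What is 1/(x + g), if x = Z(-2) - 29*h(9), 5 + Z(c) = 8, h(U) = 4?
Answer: 1/254 ≈ 0.0039370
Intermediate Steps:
Z(c) = 3 (Z(c) = -5 + 8 = 3)
g = 367 (g = 5/2 - 81*(-133 - 1*(-124))/2 = 5/2 - 81*(-133 + 124)/2 = 5/2 - 81*(-9)/2 = 5/2 - 1/2*(-729) = 5/2 + 729/2 = 367)
x = -113 (x = 3 - 29*4 = 3 - 116 = -113)
1/(x + g) = 1/(-113 + 367) = 1/254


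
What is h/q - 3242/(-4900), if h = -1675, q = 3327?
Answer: 1289317/8151150 ≈ 0.15818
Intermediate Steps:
h/q - 3242/(-4900) = -1675/3327 - 3242/(-4900) = -1675*1/3327 - 3242*(-1/4900) = -1675/3327 + 1621/2450 = 1289317/8151150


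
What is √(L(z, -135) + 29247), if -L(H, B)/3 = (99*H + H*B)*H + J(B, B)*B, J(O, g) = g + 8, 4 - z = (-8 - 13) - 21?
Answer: 2*√51585 ≈ 454.25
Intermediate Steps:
z = 46 (z = 4 - ((-8 - 13) - 21) = 4 - (-21 - 21) = 4 - 1*(-42) = 4 + 42 = 46)
J(O, g) = 8 + g
L(H, B) = -3*B*(8 + B) - 3*H*(99*H + B*H) (L(H, B) = -3*((99*H + H*B)*H + (8 + B)*B) = -3*((99*H + B*H)*H + B*(8 + B)) = -3*(H*(99*H + B*H) + B*(8 + B)) = -3*(B*(8 + B) + H*(99*H + B*H)) = -3*B*(8 + B) - 3*H*(99*H + B*H))
√(L(z, -135) + 29247) = √((-297*46² - 3*(-135)*46² - 3*(-135)*(8 - 135)) + 29247) = √((-297*2116 - 3*(-135)*2116 - 3*(-135)*(-127)) + 29247) = √((-628452 + 856980 - 51435) + 29247) = √(177093 + 29247) = √206340 = 2*√51585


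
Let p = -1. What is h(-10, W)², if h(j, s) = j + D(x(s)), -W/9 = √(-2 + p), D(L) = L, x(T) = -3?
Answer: 169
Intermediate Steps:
W = -9*I*√3 (W = -9*√(-2 - 1) = -9*I*√3 ≈ -15.588*I)
h(j, s) = -3 + j (h(j, s) = j - 3 = -3 + j)
h(-10, W)² = (-3 - 10)² = (-13)² = 169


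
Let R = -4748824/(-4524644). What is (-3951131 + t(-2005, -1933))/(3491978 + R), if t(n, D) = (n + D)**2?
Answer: 13072503033793/3949990513664 ≈ 3.3095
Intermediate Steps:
t(n, D) = (D + n)**2
R = 1187206/1131161 (R = -4748824*(-1/4524644) = 1187206/1131161 ≈ 1.0495)
(-3951131 + t(-2005, -1933))/(3491978 + R) = (-3951131 + (-1933 - 2005)**2)/(3491978 + 1187206/1131161) = (-3951131 + (-3938)**2)/(3949990513664/1131161) = (-3951131 + 15507844)*(1131161/3949990513664) = 11556713*(1131161/3949990513664) = 13072503033793/3949990513664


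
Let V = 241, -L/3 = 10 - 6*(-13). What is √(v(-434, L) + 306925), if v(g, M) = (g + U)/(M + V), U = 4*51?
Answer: √306935 ≈ 554.02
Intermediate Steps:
U = 204
L = -264 (L = -3*(10 - 6*(-13)) = -3*(10 + 78) = -3*88 = -264)
v(g, M) = (204 + g)/(241 + M) (v(g, M) = (g + 204)/(M + 241) = (204 + g)/(241 + M))
√(v(-434, L) + 306925) = √((204 - 434)/(241 - 264) + 306925) = √(-230/(-23) + 306925) = √(-1/23*(-230) + 306925) = √(10 + 306925) = √306935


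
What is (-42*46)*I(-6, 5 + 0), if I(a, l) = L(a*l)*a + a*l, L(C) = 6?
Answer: 127512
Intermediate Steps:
I(a, l) = 6*a + a*l
(-42*46)*I(-6, 5 + 0) = (-42*46)*(-6*(6 + (5 + 0))) = -(-11592)*(6 + 5) = -(-11592)*11 = -1932*(-66) = 127512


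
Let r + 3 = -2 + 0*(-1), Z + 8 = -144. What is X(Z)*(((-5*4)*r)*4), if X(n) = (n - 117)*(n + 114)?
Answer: 4088800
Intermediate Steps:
Z = -152 (Z = -8 - 144 = -152)
r = -5 (r = -3 + (-2 + 0*(-1)) = -3 + (-2 + 0) = -3 - 2 = -5)
X(n) = (-117 + n)*(114 + n)
X(Z)*(((-5*4)*r)*4) = (-13338 + (-152)² - 3*(-152))*((-5*4*(-5))*4) = (-13338 + 23104 + 456)*(-20*(-5)*4) = 10222*(100*4) = 10222*400 = 4088800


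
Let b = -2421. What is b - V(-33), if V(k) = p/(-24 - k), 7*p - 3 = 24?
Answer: -16950/7 ≈ -2421.4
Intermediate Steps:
p = 27/7 (p = 3/7 + (⅐)*24 = 3/7 + 24/7 = 27/7 ≈ 3.8571)
V(k) = 27/(7*(-24 - k))
b - V(-33) = -2421 - (-27)/(168 + 7*(-33)) = -2421 - (-27)/(168 - 231) = -2421 - (-27)/(-63) = -2421 - (-27)*(-1)/63 = -2421 - 1*3/7 = -2421 - 3/7 = -16950/7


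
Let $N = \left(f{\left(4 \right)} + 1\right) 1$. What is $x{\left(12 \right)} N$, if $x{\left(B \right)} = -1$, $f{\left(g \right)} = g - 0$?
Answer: $-5$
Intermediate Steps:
$f{\left(g \right)} = g$ ($f{\left(g \right)} = g + 0 = g$)
$N = 5$ ($N = \left(4 + 1\right) 1 = 5 \cdot 1 = 5$)
$x{\left(12 \right)} N = \left(-1\right) 5 = -5$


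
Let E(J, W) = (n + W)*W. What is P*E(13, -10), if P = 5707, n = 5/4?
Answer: 998725/2 ≈ 4.9936e+5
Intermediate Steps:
n = 5/4 (n = 5*(¼) = 5/4 ≈ 1.2500)
E(J, W) = W*(5/4 + W) (E(J, W) = (5/4 + W)*W = W*(5/4 + W))
P*E(13, -10) = 5707*((¼)*(-10)*(5 + 4*(-10))) = 5707*((¼)*(-10)*(5 - 40)) = 5707*((¼)*(-10)*(-35)) = 5707*(175/2) = 998725/2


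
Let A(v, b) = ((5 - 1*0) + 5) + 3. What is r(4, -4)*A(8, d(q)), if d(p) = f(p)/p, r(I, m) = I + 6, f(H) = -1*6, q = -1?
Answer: 130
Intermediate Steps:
f(H) = -6
r(I, m) = 6 + I
d(p) = -6/p
A(v, b) = 13 (A(v, b) = ((5 + 0) + 5) + 3 = (5 + 5) + 3 = 10 + 3 = 13)
r(4, -4)*A(8, d(q)) = (6 + 4)*13 = 10*13 = 130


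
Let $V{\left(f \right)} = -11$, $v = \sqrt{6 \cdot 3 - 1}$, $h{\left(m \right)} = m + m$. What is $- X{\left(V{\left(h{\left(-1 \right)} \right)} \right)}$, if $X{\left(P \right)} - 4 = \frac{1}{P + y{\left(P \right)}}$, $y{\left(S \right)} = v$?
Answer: $- \frac{405}{104} + \frac{\sqrt{17}}{104} \approx -3.8546$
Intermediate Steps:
$h{\left(m \right)} = 2 m$
$v = \sqrt{17}$ ($v = \sqrt{18 - 1} = \sqrt{17} \approx 4.1231$)
$y{\left(S \right)} = \sqrt{17}$
$X{\left(P \right)} = 4 + \frac{1}{P + \sqrt{17}}$
$- X{\left(V{\left(h{\left(-1 \right)} \right)} \right)} = - \frac{1 + 4 \left(-11\right) + 4 \sqrt{17}}{-11 + \sqrt{17}} = - \frac{1 - 44 + 4 \sqrt{17}}{-11 + \sqrt{17}} = - \frac{-43 + 4 \sqrt{17}}{-11 + \sqrt{17}}$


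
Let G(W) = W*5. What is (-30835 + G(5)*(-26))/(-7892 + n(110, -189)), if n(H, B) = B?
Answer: 31485/8081 ≈ 3.8962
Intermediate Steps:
G(W) = 5*W
(-30835 + G(5)*(-26))/(-7892 + n(110, -189)) = (-30835 + (5*5)*(-26))/(-7892 - 189) = (-30835 + 25*(-26))/(-8081) = (-30835 - 650)*(-1/8081) = -31485*(-1/8081) = 31485/8081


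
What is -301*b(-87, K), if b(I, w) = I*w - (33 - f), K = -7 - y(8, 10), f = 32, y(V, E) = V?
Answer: -392504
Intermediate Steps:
K = -15 (K = -7 - 1*8 = -7 - 8 = -15)
b(I, w) = -1 + I*w (b(I, w) = I*w - (33 - 1*32) = I*w - (33 - 32) = I*w - 1*1 = I*w - 1 = -1 + I*w)
-301*b(-87, K) = -301*(-1 - 87*(-15)) = -301*(-1 + 1305) = -301*1304 = -392504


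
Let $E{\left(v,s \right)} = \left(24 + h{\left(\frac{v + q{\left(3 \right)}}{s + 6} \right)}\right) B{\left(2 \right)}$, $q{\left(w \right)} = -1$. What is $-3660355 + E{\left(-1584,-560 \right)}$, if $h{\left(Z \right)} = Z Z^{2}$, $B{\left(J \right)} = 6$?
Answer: $- \frac{311163571809577}{85015732} \approx -3.6601 \cdot 10^{6}$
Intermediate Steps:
$h{\left(Z \right)} = Z^{3}$
$E{\left(v,s \right)} = 144 + \frac{6 \left(-1 + v\right)^{3}}{\left(6 + s\right)^{3}}$ ($E{\left(v,s \right)} = \left(24 + \left(\frac{v - 1}{s + 6}\right)^{3}\right) 6 = \left(24 + \left(\frac{-1 + v}{6 + s}\right)^{3}\right) 6 = \left(24 + \frac{\left(-1 + v\right)^{3}}{\left(6 + s\right)^{3}}\right) 6 = 144 + \frac{6 \left(-1 + v\right)^{3}}{\left(6 + s\right)^{3}}$)
$-3660355 + E{\left(-1584,-560 \right)} = -3660355 + \left(144 + \frac{6 \left(-1 - 1584\right)^{3}}{\left(6 - 560\right)^{3}}\right) = -3660355 + \left(144 + \frac{6 \left(-1585\right)^{3}}{-170031464}\right) = -3660355 + \left(144 + 6 \left(-3981876625\right) \left(- \frac{1}{170031464}\right)\right) = -3660355 + \left(144 + \frac{11945629875}{85015732}\right) = -3660355 + \frac{24187895283}{85015732} = - \frac{311163571809577}{85015732}$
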